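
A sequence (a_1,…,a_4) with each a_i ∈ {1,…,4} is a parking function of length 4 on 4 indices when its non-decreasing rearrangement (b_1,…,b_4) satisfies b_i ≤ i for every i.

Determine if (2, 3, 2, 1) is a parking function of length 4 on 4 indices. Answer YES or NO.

Order a: b = (1, 2, 2, 3).
  b_1=1 ≤ 1
  b_2=2 ≤ 2
  b_3=2 ≤ 3
  b_4=3 ≤ 4
All bounds hold ⇒ YES

YES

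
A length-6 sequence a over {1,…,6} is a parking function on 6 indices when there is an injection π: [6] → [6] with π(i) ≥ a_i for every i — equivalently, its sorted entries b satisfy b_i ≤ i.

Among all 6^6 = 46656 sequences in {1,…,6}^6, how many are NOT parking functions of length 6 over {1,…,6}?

|PF| = (6+1−6)·(6+1)^{6−1} = 1·16807 = 16807 (Konheim–Weiss)
Check (3,6,2,3,5,6) → sorted (2,3,3,5,6,6): b_1=2>1, not a PF.
6^6 − 16807 = 46656 − 16807 = 29849

29849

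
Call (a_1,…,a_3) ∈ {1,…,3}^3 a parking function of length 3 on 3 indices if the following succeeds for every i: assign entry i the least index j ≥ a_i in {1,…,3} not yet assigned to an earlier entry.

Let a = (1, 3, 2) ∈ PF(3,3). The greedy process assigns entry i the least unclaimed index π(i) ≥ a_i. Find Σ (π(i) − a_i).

0

Σπ = 3·4/2 = 6 (π permutes [3]); Σa = 1+3+2 = 6; disp = 6−6 = 0.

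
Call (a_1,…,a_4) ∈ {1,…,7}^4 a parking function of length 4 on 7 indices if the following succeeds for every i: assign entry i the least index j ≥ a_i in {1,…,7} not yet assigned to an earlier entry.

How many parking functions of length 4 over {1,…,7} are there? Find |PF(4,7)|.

Count = (7−4+1)·(7+1)^(4−1) = 4 · 512 = 2048
One tuple (1,5,3,4) → sorted (1,3,4,5): b_i ≤ 3+i ∀i, a PF.

2048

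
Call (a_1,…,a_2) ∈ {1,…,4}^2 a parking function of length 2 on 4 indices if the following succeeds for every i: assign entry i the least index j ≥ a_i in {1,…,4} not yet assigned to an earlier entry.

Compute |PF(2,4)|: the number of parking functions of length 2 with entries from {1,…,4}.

15

#PF = 3·5^1 = 3·5 = 15 [KW]
Example (2,2) → sorted (2,2): b_i ≤ 2+i ∀i, a PF.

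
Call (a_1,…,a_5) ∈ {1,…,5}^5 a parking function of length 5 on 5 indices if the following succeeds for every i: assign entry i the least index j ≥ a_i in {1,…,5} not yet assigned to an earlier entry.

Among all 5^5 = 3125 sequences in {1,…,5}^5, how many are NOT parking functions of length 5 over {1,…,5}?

1829

Count = (5+1−5)·(5+1)^{5−1} = 1×1296 = 1296 (Pollak)
Example (4,5,5,2,4) → sorted (2,4,4,5,5): b_1=2>1, not a PF.
Total 3125; non-PF = 3125−1296 = 1829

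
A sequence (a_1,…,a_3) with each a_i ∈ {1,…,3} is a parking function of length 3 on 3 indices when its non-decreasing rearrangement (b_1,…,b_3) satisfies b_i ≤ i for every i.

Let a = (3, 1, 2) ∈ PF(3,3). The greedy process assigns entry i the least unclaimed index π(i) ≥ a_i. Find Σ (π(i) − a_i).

0

Σπ(i) = 1+…+3 = 6; Σa = 3+1+2 = 6; disp = 6−6 = 0.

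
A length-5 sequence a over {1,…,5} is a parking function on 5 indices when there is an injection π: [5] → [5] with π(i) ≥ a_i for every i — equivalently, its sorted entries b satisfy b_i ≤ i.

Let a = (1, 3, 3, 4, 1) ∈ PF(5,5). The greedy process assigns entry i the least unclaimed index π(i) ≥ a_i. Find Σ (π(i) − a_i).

3

Σπ = 15 ({1..5} each once); Σa = 1+3+3+4+1 = 12; disp = 15−12 = 3.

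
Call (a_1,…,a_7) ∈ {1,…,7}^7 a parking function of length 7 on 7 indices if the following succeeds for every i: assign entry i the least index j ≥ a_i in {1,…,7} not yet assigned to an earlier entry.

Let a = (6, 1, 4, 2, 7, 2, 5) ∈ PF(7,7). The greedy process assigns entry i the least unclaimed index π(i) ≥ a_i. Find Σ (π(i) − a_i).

1

Σπ(i) = 1+…+7 = 28; Σa = 6+1+4+2+7+2+5 = 27; disp = 28−27 = 1.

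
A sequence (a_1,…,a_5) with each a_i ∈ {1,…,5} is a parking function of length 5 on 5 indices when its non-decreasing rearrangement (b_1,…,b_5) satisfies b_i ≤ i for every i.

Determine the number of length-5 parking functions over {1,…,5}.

|PF(5,5)| = (5−5+1)·(5+1)^(5−1) = 1×1296 = 1296 (Konheim–Weiss)
E.g. (3,1,1,2,5) → sorted (1,1,2,3,5): b_i ≤ i ∀i, a PF.

1296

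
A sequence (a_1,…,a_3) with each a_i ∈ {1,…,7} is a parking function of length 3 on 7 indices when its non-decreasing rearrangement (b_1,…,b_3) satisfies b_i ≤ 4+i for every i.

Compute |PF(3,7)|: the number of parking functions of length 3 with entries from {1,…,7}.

320

|PF| = (7−3+1)·(7+1)^(3−1) = 5 · 64 = 320 (Konheim–Weiss)
Example (4,2,5) → sorted (2,4,5): b_i ≤ 4+i ∀i, a PF.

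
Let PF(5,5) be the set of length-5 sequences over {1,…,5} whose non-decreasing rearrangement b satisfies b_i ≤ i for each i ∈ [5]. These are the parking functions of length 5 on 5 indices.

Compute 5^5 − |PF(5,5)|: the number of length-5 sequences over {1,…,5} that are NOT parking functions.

1829

|PF(5,5)| = 1·6^4 = 1·1296 = 1296 (Pollak)
Example (5,4,3,1,3) → sorted (1,3,3,4,5): b_2=3>2, not a PF.
5^5 − 1296 = 3125 − 1296 = 1829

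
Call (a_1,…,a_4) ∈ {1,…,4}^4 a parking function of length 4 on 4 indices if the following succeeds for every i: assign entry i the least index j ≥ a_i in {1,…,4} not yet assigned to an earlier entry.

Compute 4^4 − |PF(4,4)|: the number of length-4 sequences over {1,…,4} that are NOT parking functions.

Count = (4+1−4)·(4+1)^{4−1} = 1 · 125 = 125
E.g. (4,2,2,4) → sorted (2,2,4,4): b_1=2>1, not a PF.
4^4 − 125 = 256 − 125 = 131

131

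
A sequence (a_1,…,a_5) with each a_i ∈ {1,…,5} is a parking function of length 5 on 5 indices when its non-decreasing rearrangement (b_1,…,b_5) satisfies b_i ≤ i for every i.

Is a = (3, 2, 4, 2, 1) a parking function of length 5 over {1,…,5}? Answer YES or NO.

YES

Sorted: b = (1, 2, 2, 3, 4).
  b_1=1 ≤ 1
  b_2=2 ≤ 2
  b_3=2 ≤ 3
  b_4=3 ≤ 4
  b_5=4 ≤ 5
All bounds hold ⇒ YES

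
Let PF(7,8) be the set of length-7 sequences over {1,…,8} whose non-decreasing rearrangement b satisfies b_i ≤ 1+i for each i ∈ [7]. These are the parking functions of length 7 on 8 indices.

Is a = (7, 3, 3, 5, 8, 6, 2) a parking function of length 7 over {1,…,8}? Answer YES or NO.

YES

Sorted: b = (2, 3, 3, 5, 6, 7, 8).
  b_1=2 ≤ 2
  b_2=3 ≤ 3
  b_3=3 ≤ 4
  b_4=5 ≤ 5
  b_5=6 ≤ 6
  b_6=7 ≤ 7
  b_7=8 ≤ 8
All bounds hold ⇒ YES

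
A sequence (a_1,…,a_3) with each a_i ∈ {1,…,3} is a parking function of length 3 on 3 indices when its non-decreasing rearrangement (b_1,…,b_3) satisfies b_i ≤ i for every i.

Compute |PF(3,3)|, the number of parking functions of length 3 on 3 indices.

16

|PF| = (3−3+1)·(3+1)^(3−1) = 1×16 = 16
Example (1,3,2) → sorted (1,2,3): b_i ≤ i ∀i, a PF.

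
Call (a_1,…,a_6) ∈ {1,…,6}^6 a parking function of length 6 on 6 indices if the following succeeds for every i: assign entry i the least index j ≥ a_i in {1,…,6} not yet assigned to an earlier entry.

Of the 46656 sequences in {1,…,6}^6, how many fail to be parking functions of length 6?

#PF = (6+1−6)·(6+1)^{6−1} = 1×16807 = 16807 [KW]
One tuple (6,6,3,6,5,3) → sorted (3,3,5,6,6,6): b_1=3>1, not a PF.
So 46656 − 16807 = 29849 fail.

29849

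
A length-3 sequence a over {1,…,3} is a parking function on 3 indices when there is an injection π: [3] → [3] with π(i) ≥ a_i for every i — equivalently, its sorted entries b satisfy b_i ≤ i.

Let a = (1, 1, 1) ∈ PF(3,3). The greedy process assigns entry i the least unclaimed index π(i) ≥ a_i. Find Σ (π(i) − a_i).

3

Σπ = 6 ({1..3} each once); Σa = 1+1+1 = 3; disp = 6−3 = 3.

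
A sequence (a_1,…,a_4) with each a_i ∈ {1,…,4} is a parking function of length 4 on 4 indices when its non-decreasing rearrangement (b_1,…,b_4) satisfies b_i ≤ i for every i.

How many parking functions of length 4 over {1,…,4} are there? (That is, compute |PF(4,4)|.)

125

|PF| = 1·5^3 = 1 · 125 = 125 [KW]
Check (2,1,4,3) → sorted (1,2,3,4): b_i ≤ i ∀i, a PF.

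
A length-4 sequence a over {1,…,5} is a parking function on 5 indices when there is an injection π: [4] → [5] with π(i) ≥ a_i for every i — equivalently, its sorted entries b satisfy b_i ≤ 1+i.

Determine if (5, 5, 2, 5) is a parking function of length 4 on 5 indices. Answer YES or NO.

Sorted: b = (2, 5, 5, 5).
  b_1=2 ≤ 2
  b_2=5 > 3
  fails at i=2 ⇒ NO

NO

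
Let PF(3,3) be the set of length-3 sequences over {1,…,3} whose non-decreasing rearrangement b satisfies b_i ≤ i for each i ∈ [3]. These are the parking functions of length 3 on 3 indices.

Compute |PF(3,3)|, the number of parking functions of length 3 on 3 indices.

|PF(3,3)| = (4−3)·4^(3−1) = 1 · 16 = 16 [KW]
E.g. (3,1,2) → sorted (1,2,3): b_i ≤ i ∀i, a PF.

16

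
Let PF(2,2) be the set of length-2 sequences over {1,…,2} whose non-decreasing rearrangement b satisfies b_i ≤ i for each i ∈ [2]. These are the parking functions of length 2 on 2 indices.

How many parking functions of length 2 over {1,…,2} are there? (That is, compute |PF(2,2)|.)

|PF(2,2)| = (3−2)·3^(2−1) = 1×3 = 3 (Konheim–Weiss)
Check (1,2) → sorted (1,2): b_i ≤ i ∀i, a PF.

3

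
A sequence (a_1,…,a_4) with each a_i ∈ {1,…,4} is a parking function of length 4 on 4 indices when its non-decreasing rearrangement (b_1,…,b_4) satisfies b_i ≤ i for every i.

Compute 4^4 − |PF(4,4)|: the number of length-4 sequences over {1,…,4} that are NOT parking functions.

131

|PF| = 1·5^3 = 1×125 = 125
Example (3,4,3,2) → sorted (2,3,3,4): b_1=2>1, not a PF.
Total 256; non-PF = 256−125 = 131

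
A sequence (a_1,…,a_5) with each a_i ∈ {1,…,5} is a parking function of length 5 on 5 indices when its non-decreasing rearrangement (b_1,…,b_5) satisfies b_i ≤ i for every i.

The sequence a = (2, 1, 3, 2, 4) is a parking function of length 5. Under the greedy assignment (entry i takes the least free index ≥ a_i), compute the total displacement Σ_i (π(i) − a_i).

Σπ = 5·6/2 = 15 (π permutes [5]); Σa = 2+1+3+2+4 = 12; disp = 15−12 = 3.

3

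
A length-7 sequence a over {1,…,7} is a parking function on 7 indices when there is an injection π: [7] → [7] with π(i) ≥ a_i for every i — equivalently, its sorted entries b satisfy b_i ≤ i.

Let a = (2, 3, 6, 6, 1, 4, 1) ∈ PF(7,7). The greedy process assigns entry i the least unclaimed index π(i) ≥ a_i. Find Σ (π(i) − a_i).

5

Σπ = 28 ({1..7} each once); Σa = 2+3+6+6+1+4+1 = 23; disp = 28−23 = 5.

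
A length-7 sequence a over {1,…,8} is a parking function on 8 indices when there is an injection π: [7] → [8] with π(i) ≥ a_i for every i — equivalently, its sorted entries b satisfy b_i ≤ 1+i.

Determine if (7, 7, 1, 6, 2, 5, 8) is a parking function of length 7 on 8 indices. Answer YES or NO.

Order a: b = (1, 2, 5, 6, 7, 7, 8).
  b_1=1 ≤ 2
  b_2=2 ≤ 3
  b_3=5 > 4
  fails at i=3 ⇒ NO

NO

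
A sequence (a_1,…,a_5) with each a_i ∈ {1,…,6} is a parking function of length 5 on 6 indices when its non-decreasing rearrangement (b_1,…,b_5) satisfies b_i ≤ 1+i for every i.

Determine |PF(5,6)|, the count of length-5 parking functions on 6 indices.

#PF = (6−5+1)·(6+1)^(5−1) = 2 · 2401 = 4802 (Pollak)
Check (6,4,3,2,4) → sorted (2,3,4,4,6): b_i ≤ 1+i ∀i, a PF.

4802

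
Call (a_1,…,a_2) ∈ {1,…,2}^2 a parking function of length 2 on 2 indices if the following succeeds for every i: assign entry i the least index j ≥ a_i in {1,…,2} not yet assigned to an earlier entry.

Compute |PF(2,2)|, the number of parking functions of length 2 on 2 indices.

3

|PF| = 1·3^1 = 1×3 = 3 (Konheim–Weiss)
One tuple (1,2) → sorted (1,2): b_i ≤ i ∀i, a PF.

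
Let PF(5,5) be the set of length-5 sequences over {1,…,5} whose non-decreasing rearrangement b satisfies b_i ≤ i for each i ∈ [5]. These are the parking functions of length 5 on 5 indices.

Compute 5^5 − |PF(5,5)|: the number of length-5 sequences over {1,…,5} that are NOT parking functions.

#PF = (6−5)·6^(5−1) = 1 · 1296 = 1296
One tuple (3,4,5,3,3) → sorted (3,3,3,4,5): b_1=3>1, not a PF.
Total 3125; non-PF = 3125−1296 = 1829

1829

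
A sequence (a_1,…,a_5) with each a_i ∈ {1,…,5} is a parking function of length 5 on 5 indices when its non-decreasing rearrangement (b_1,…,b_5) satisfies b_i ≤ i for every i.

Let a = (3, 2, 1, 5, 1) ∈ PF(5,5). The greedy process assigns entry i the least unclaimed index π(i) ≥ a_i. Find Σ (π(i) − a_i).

Σπ = 5·6/2 = 15 (π permutes [5]); Σa = 3+2+1+5+1 = 12; disp = 15−12 = 3.

3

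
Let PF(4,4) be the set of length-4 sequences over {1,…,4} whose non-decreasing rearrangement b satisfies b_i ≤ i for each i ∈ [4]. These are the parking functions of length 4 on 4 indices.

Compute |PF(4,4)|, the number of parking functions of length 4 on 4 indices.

125

#PF = 1·5^3 = 1 · 125 = 125 (Konheim–Weiss)
E.g. (3,3,1,1) → sorted (1,1,3,3): b_i ≤ i ∀i, a PF.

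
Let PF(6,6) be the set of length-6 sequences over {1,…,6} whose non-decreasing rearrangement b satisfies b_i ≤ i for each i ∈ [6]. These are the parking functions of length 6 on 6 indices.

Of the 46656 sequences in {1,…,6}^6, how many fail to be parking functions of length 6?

|PF| = 1·7^5 = 1 · 16807 = 16807
One tuple (4,5,6,4,5,6) → sorted (4,4,5,5,6,6): b_1=4>1, not a PF.
So 46656 − 16807 = 29849 fail.

29849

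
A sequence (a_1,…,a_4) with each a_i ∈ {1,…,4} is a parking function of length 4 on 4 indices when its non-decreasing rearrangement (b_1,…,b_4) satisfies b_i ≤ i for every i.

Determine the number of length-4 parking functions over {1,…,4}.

125

Count = (5−4)·5^(4−1) = 1 · 125 = 125
Check (3,1,1,4) → sorted (1,1,3,4): b_i ≤ i ∀i, a PF.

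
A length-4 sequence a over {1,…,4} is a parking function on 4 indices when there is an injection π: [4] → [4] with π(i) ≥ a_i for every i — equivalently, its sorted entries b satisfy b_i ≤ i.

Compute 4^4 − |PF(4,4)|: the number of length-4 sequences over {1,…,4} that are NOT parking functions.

|PF| = (5−4)·5^(4−1) = 1×125 = 125
One tuple (4,2,3,4) → sorted (2,3,4,4): b_1=2>1, not a PF.
4^4 − 125 = 256 − 125 = 131

131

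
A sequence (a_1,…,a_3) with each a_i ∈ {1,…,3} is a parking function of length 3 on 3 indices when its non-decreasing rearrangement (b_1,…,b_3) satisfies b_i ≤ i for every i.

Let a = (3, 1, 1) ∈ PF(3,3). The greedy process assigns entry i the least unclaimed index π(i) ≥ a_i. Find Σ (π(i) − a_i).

Σπ = 6 ({1..3} each once); Σa = 3+1+1 = 5; disp = 6−5 = 1.

1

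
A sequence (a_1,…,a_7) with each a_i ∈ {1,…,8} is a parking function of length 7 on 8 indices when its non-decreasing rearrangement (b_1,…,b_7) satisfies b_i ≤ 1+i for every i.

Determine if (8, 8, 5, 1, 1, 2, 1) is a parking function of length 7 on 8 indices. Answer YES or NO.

Order a: b = (1, 1, 1, 2, 5, 8, 8).
  b_1=1 ≤ 2
  b_2=1 ≤ 3
  b_3=1 ≤ 4
  b_4=2 ≤ 5
  b_5=5 ≤ 6
  b_6=8 > 7
  fails at i=6 ⇒ NO

NO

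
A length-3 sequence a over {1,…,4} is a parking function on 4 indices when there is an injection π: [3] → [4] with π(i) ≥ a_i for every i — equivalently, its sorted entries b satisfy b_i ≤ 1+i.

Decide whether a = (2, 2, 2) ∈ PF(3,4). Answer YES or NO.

YES

Order a: b = (2, 2, 2).
  b_1=2 ≤ 2
  b_2=2 ≤ 3
  b_3=2 ≤ 4
All bounds hold ⇒ YES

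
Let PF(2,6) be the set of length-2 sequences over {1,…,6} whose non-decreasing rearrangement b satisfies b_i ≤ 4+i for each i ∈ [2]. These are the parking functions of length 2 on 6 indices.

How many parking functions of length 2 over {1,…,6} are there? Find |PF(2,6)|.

|PF| = (6+1−2)·(6+1)^{2−1} = 5×7 = 35 (Pollak)
Example (1,3) → sorted (1,3): b_i ≤ 4+i ∀i, a PF.

35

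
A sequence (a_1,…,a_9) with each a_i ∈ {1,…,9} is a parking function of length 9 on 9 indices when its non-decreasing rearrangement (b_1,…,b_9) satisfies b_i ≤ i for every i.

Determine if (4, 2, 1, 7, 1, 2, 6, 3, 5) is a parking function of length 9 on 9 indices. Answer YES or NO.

Sorted: b = (1, 1, 2, 2, 3, 4, 5, 6, 7).
  b_1=1 ≤ 1
  b_2=1 ≤ 2
  b_3=2 ≤ 3
  b_4=2 ≤ 4
  b_5=3 ≤ 5
  b_6=4 ≤ 6
  b_7=5 ≤ 7
  b_8=6 ≤ 8
  b_9=7 ≤ 9
All bounds hold ⇒ YES

YES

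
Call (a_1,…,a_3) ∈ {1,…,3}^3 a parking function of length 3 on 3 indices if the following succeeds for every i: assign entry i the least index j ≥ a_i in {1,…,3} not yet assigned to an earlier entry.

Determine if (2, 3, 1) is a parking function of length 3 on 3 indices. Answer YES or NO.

YES

Rearranged: b = (1, 2, 3).
  b_1=1 ≤ 1
  b_2=2 ≤ 2
  b_3=3 ≤ 3
All bounds hold ⇒ YES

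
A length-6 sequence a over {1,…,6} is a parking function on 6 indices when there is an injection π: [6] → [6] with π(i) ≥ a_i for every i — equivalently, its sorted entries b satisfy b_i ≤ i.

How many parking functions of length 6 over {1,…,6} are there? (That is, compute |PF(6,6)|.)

Count = (6+1−6)·(6+1)^{6−1} = 1 · 16807 = 16807 [KW]
Check (3,3,1,5,1,5) → sorted (1,1,3,3,5,5): b_i ≤ i ∀i, a PF.

16807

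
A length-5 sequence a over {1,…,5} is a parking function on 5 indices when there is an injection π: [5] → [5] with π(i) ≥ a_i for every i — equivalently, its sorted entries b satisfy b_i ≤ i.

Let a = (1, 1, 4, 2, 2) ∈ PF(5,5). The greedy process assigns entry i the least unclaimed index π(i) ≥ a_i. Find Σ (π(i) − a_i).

Σπ(i) = 1+…+5 = 15; Σa = 1+1+4+2+2 = 10; disp = 15−10 = 5.

5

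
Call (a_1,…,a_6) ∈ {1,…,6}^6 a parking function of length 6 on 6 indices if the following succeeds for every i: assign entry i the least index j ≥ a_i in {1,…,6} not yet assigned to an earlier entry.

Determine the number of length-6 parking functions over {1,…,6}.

16807

#PF = 1·7^5 = 1·16807 = 16807
E.g. (1,4,1,6,1,1) → sorted (1,1,1,1,4,6): b_i ≤ i ∀i, a PF.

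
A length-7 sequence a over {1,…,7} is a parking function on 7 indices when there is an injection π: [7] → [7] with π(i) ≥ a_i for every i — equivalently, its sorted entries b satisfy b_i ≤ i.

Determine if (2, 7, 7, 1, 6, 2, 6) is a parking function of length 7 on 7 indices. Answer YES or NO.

Sorted: b = (1, 2, 2, 6, 6, 7, 7).
  b_1=1 ≤ 1
  b_2=2 ≤ 2
  b_3=2 ≤ 3
  b_4=6 > 4
  fails at i=4 ⇒ NO

NO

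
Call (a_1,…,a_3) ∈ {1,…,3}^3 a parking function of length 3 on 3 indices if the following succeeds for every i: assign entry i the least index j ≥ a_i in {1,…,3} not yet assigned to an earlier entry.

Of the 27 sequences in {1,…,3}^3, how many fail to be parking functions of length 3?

#PF = (3−3+1)·(3+1)^(3−1) = 1 · 16 = 16
Example (2,3,3) → sorted (2,3,3): b_1=2>1, not a PF.
Total 27; non-PF = 27−16 = 11

11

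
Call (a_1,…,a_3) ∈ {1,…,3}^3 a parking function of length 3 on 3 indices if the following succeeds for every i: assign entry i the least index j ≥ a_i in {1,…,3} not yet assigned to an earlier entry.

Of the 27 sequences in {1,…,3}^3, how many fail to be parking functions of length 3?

11

|PF| = (3+1−3)·(3+1)^{3−1} = 1×16 = 16 [KW]
E.g. (3,2,3) → sorted (2,3,3): b_1=2>1, not a PF.
3^3 − 16 = 27 − 16 = 11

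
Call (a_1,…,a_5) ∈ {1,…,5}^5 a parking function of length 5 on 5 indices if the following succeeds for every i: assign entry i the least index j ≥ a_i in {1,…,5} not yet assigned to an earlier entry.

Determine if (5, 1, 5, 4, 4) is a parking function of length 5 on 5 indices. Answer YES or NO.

NO

Rearranged: b = (1, 4, 4, 5, 5).
  b_1=1 ≤ 1
  b_2=4 > 2
  fails at i=2 ⇒ NO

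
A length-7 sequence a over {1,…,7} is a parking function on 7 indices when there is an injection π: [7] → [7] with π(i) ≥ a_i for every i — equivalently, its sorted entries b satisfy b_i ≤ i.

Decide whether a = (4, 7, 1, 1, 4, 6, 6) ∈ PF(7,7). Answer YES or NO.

Sorted: b = (1, 1, 4, 4, 6, 6, 7).
  b_1=1 ≤ 1
  b_2=1 ≤ 2
  b_3=4 > 3
  fails at i=3 ⇒ NO

NO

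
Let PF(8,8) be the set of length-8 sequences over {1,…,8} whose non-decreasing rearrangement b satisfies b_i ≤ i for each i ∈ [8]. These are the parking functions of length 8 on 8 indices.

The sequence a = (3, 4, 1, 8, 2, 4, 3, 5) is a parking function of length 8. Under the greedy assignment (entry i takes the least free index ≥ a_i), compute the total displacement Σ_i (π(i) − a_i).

Σπ = 36 ({1..8} each once); Σa = 3+4+1+8+2+4+3+5 = 30; disp = 36−30 = 6.

6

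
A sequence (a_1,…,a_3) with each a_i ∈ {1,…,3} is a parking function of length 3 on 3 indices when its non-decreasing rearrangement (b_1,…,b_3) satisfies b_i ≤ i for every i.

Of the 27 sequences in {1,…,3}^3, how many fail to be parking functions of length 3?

11

|PF| = (3−3+1)·(3+1)^(3−1) = 1 · 16 = 16 [KW]
Example (1,3,3) → sorted (1,3,3): b_2=3>2, not a PF.
So 27 − 16 = 11 fail.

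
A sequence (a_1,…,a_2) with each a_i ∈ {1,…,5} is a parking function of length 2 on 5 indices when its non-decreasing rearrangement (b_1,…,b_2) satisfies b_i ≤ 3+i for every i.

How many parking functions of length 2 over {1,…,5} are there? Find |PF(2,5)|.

24

#PF = 4·6^1 = 4 · 6 = 24
One tuple (1,3) → sorted (1,3): b_i ≤ 3+i ∀i, a PF.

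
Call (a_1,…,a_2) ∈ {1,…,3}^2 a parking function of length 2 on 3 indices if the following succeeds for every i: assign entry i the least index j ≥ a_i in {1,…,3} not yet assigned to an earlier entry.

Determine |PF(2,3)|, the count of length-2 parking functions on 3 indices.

|PF(2,3)| = 2·4^1 = 2 · 4 = 8 (Pollak)
Example (3,1) → sorted (1,3): b_i ≤ 1+i ∀i, a PF.

8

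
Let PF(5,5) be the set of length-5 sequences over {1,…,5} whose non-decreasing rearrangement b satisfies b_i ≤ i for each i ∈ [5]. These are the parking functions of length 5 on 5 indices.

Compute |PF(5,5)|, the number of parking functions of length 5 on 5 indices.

1296

#PF = (6−5)·6^(5−1) = 1×1296 = 1296 (Pollak)
One tuple (5,1,1,3,3) → sorted (1,1,3,3,5): b_i ≤ i ∀i, a PF.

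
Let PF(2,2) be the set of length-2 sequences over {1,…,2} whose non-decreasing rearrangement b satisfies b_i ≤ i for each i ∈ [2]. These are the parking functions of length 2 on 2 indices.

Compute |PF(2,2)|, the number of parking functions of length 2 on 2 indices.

Count = (2+1−2)·(2+1)^{2−1} = 1·3 = 3 [KW]
E.g. (2,1) → sorted (1,2): b_i ≤ i ∀i, a PF.

3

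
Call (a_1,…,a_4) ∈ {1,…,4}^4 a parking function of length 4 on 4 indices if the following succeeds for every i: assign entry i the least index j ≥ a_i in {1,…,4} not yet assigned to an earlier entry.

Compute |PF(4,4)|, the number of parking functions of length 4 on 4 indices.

Count = (4+1−4)·(4+1)^{4−1} = 1 · 125 = 125
One tuple (1,1,3,1) → sorted (1,1,1,3): b_i ≤ i ∀i, a PF.

125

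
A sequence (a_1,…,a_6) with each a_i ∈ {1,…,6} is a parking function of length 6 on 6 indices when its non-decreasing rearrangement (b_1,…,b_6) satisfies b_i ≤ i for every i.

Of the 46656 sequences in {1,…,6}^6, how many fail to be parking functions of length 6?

Count = (7−6)·7^(6−1) = 1×16807 = 16807 (Pollak)
Example (5,6,3,1,2,5) → sorted (1,2,3,5,5,6): b_4=5>4, not a PF.
6^6 − 16807 = 46656 − 16807 = 29849

29849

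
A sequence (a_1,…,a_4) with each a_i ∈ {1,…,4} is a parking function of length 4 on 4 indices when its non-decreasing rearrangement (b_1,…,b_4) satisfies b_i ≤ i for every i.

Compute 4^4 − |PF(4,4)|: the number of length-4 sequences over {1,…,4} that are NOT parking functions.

#PF = (4+1−4)·(4+1)^{4−1} = 1×125 = 125 (Pollak)
One tuple (1,4,4,4) → sorted (1,4,4,4): b_2=4>2, not a PF.
So 256 − 125 = 131 fail.

131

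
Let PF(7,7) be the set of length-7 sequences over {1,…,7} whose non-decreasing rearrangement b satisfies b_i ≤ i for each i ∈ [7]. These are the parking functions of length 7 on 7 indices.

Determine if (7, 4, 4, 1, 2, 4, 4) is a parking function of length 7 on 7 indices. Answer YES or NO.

Rearranged: b = (1, 2, 4, 4, 4, 4, 7).
  b_1=1 ≤ 1
  b_2=2 ≤ 2
  b_3=4 > 3
  fails at i=3 ⇒ NO

NO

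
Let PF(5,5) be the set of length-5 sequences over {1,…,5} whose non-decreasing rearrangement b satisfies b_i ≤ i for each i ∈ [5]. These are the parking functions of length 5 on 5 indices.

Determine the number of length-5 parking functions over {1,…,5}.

1296

#PF = (5−5+1)·(5+1)^(5−1) = 1×1296 = 1296
Check (1,2,4,4,2) → sorted (1,2,2,4,4): b_i ≤ i ∀i, a PF.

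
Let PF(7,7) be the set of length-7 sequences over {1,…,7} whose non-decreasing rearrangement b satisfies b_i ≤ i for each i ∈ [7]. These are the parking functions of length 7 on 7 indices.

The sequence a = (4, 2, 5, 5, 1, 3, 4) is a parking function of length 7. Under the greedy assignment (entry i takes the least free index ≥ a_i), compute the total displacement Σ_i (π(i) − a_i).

4

Σπ(i) = 1+…+7 = 28; Σa = 4+2+5+5+1+3+4 = 24; disp = 28−24 = 4.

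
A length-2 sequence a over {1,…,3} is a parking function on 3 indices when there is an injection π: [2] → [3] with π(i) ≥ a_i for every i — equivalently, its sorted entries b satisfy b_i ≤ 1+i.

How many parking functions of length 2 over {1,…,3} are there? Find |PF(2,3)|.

#PF = (3−2+1)·(3+1)^(2−1) = 2 · 4 = 8 [KW]
One tuple (2,2) → sorted (2,2): b_i ≤ 1+i ∀i, a PF.

8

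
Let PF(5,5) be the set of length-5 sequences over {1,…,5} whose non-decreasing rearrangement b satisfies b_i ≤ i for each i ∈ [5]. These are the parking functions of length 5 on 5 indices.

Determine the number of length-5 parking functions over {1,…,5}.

1296

|PF| = (5+1−5)·(5+1)^{5−1} = 1·1296 = 1296
One tuple (5,2,4,1,2) → sorted (1,2,2,4,5): b_i ≤ i ∀i, a PF.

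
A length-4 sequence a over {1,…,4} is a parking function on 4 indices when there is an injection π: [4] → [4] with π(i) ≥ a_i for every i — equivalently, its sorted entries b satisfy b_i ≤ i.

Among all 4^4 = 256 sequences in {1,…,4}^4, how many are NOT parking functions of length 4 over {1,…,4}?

131

|PF(4,4)| = (4+1−4)·(4+1)^{4−1} = 1 · 125 = 125 [KW]
Example (2,4,3,4) → sorted (2,3,4,4): b_1=2>1, not a PF.
So 256 − 125 = 131 fail.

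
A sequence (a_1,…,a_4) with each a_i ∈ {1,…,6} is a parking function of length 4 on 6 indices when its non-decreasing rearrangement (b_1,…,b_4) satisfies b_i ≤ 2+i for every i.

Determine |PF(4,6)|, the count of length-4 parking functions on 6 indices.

1029

|PF| = (7−4)·7^(4−1) = 3 · 343 = 1029 (Konheim–Weiss)
Check (5,4,1,2) → sorted (1,2,4,5): b_i ≤ 2+i ∀i, a PF.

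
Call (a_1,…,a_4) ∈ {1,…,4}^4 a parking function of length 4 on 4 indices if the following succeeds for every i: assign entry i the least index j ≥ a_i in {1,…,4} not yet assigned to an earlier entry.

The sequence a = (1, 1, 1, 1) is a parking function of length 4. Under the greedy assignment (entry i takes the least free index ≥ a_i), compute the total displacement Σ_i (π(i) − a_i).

6

Σπ = 10 ({1..4} each once); Σa = 1+1+1+1 = 4; disp = 10−4 = 6.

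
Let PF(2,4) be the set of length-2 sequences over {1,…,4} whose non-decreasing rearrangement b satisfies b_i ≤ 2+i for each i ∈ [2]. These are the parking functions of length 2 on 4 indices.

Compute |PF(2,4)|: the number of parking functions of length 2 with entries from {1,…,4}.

15

|PF(2,4)| = 3·5^1 = 3·5 = 15
Check (3,4) → sorted (3,4): b_i ≤ 2+i ∀i, a PF.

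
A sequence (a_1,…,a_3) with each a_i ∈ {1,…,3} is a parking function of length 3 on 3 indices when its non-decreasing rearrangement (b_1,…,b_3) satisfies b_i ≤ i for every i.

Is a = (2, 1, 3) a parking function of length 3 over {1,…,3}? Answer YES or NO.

YES

Order a: b = (1, 2, 3).
  b_1=1 ≤ 1
  b_2=2 ≤ 2
  b_3=3 ≤ 3
All bounds hold ⇒ YES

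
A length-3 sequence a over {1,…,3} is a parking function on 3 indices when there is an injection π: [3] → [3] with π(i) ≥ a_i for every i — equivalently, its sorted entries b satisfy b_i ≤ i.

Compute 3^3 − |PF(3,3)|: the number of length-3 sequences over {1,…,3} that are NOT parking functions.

11

|PF| = (3−3+1)·(3+1)^(3−1) = 1×16 = 16 (Pollak)
E.g. (3,1,3) → sorted (1,3,3): b_2=3>2, not a PF.
Total 27; non-PF = 27−16 = 11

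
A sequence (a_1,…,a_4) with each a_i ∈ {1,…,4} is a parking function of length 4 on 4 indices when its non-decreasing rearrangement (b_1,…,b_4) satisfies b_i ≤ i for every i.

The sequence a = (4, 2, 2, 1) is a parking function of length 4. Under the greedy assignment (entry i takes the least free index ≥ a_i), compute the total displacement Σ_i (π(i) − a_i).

1

Σπ(i) = 1+…+4 = 10; Σa = 4+2+2+1 = 9; disp = 10−9 = 1.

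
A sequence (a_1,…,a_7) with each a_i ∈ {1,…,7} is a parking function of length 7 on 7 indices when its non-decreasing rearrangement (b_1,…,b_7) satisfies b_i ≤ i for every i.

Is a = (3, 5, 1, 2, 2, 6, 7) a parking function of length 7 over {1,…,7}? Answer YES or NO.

YES

Order a: b = (1, 2, 2, 3, 5, 6, 7).
  b_1=1 ≤ 1
  b_2=2 ≤ 2
  b_3=2 ≤ 3
  b_4=3 ≤ 4
  b_5=5 ≤ 5
  b_6=6 ≤ 6
  b_7=7 ≤ 7
All bounds hold ⇒ YES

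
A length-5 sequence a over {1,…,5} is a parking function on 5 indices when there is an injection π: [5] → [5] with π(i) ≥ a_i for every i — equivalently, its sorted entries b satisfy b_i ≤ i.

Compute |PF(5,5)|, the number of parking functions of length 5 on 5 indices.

|PF| = (5−5+1)·(5+1)^(5−1) = 1×1296 = 1296 [KW]
Example (3,2,1,2,3) → sorted (1,2,2,3,3): b_i ≤ i ∀i, a PF.

1296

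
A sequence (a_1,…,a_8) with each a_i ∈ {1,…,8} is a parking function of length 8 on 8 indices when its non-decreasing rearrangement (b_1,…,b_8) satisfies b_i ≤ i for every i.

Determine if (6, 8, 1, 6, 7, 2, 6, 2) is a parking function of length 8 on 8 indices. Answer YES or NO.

NO

Rearranged: b = (1, 2, 2, 6, 6, 6, 7, 8).
  b_1=1 ≤ 1
  b_2=2 ≤ 2
  b_3=2 ≤ 3
  b_4=6 > 4
  fails at i=4 ⇒ NO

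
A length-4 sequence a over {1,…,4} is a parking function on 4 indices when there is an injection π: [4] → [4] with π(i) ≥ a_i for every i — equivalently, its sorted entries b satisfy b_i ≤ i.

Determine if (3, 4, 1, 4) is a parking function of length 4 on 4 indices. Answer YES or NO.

NO

Order a: b = (1, 3, 4, 4).
  b_1=1 ≤ 1
  b_2=3 > 2
  fails at i=2 ⇒ NO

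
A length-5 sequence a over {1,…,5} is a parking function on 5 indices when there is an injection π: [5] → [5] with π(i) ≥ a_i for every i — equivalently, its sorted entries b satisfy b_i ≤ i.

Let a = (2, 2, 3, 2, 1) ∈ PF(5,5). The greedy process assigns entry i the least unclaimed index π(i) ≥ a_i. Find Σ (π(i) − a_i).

Σπ = 15 ({1..5} each once); Σa = 2+2+3+2+1 = 10; disp = 15−10 = 5.

5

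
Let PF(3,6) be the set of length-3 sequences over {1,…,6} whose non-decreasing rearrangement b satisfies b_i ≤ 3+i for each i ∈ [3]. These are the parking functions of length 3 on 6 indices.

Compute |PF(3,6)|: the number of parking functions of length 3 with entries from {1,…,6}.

|PF(3,6)| = (6+1−3)·(6+1)^{3−1} = 4×49 = 196 [KW]
Example (3,2,1) → sorted (1,2,3): b_i ≤ 3+i ∀i, a PF.

196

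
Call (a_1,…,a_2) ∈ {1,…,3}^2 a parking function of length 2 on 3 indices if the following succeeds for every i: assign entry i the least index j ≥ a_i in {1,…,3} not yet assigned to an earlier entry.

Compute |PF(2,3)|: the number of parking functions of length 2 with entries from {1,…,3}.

8

|PF| = 2·4^1 = 2×4 = 8
Check (2,2) → sorted (2,2): b_i ≤ 1+i ∀i, a PF.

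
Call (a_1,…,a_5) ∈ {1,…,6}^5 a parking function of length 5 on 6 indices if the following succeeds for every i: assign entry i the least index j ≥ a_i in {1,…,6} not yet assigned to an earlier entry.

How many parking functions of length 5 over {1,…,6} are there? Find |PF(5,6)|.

4802

|PF| = 2·7^4 = 2×2401 = 4802 [KW]
E.g. (3,3,1,4,1) → sorted (1,1,3,3,4): b_i ≤ 1+i ∀i, a PF.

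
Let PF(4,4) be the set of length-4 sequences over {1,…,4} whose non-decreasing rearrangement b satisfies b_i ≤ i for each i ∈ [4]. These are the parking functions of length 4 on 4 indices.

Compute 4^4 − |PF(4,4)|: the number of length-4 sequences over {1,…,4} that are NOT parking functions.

131

|PF(4,4)| = (5−4)·5^(4−1) = 1·125 = 125
One tuple (4,4,4,3) → sorted (3,4,4,4): b_1=3>1, not a PF.
Total 256; non-PF = 256−125 = 131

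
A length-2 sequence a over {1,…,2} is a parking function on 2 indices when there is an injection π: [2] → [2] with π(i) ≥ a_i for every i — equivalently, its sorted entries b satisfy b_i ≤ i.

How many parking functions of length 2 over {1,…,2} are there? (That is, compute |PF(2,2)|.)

3

#PF = (3−2)·3^(2−1) = 1×3 = 3 (Konheim–Weiss)
Check (2,1) → sorted (1,2): b_i ≤ i ∀i, a PF.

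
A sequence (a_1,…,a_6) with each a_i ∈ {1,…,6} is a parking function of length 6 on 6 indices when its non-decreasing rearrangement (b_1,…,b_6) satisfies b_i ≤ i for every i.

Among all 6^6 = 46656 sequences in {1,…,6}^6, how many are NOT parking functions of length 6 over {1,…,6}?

|PF(6,6)| = 1·7^5 = 1·16807 = 16807
E.g. (1,5,5,5,5,5) → sorted (1,5,5,5,5,5): b_2=5>2, not a PF.
So 46656 − 16807 = 29849 fail.

29849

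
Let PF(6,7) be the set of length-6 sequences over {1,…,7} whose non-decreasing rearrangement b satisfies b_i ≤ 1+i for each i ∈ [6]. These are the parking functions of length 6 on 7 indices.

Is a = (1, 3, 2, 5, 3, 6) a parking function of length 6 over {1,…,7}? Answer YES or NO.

Rearranged: b = (1, 2, 3, 3, 5, 6).
  b_1=1 ≤ 2
  b_2=2 ≤ 3
  b_3=3 ≤ 4
  b_4=3 ≤ 5
  b_5=5 ≤ 6
  b_6=6 ≤ 7
All bounds hold ⇒ YES

YES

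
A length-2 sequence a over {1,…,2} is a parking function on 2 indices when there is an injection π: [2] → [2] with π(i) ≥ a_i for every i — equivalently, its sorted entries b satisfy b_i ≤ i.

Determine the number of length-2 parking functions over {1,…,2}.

|PF(2,2)| = 1·3^1 = 1×3 = 3 [KW]
Example (1,1) → sorted (1,1): b_i ≤ i ∀i, a PF.

3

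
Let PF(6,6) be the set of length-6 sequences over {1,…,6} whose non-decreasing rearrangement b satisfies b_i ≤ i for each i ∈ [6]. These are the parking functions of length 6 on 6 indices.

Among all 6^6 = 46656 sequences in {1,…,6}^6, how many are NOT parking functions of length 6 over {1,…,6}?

Count = (7−6)·7^(6−1) = 1·16807 = 16807 (Konheim–Weiss)
Example (6,3,5,6,4,5) → sorted (3,4,5,5,6,6): b_1=3>1, not a PF.
Total 46656; non-PF = 46656−16807 = 29849

29849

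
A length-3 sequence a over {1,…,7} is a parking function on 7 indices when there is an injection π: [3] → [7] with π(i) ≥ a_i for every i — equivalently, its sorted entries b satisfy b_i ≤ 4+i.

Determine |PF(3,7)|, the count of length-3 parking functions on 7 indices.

320

|PF(3,7)| = 5·8^2 = 5×64 = 320
E.g. (1,7,1) → sorted (1,1,7): b_i ≤ 4+i ∀i, a PF.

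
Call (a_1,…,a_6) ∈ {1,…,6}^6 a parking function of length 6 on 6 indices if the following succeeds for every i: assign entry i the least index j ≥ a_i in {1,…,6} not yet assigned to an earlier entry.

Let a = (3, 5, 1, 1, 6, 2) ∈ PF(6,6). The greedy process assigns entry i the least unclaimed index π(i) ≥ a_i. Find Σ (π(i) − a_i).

Σπ = 21 ({1..6} each once); Σa = 3+5+1+1+6+2 = 18; disp = 21−18 = 3.

3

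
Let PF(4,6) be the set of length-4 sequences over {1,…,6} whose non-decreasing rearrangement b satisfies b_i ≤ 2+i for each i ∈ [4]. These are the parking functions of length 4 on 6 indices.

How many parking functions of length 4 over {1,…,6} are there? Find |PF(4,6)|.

|PF| = 3·7^3 = 3·343 = 1029 (Pollak)
E.g. (2,1,6,5) → sorted (1,2,5,6): b_i ≤ 2+i ∀i, a PF.

1029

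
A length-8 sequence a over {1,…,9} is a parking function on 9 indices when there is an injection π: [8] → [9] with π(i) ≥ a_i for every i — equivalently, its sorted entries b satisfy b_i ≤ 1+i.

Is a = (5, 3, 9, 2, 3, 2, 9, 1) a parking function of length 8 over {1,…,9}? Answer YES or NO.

NO

Order a: b = (1, 2, 2, 3, 3, 5, 9, 9).
  b_1=1 ≤ 2
  b_2=2 ≤ 3
  b_3=2 ≤ 4
  b_4=3 ≤ 5
  b_5=3 ≤ 6
  b_6=5 ≤ 7
  b_7=9 > 8
  fails at i=7 ⇒ NO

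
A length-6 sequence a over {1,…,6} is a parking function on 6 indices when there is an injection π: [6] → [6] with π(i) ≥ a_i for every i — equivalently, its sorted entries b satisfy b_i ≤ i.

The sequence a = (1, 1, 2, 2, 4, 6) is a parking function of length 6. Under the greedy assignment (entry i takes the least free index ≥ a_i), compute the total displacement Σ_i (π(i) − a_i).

Σπ(i) = 1+…+6 = 21; Σa = 1+1+2+2+4+6 = 16; disp = 21−16 = 5.

5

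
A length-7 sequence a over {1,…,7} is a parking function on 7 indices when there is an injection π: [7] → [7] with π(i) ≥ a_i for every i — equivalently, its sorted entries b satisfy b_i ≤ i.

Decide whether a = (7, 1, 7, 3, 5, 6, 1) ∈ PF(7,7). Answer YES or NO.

Rearranged: b = (1, 1, 3, 5, 6, 7, 7).
  b_1=1 ≤ 1
  b_2=1 ≤ 2
  b_3=3 ≤ 3
  b_4=5 > 4
  fails at i=4 ⇒ NO

NO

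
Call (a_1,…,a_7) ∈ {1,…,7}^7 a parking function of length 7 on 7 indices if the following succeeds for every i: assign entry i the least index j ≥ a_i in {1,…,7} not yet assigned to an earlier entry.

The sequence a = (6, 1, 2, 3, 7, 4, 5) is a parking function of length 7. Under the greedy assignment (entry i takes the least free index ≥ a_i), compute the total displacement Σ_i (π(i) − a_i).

Σπ(i) = 1+…+7 = 28; Σa = 6+1+2+3+7+4+5 = 28; disp = 28−28 = 0.

0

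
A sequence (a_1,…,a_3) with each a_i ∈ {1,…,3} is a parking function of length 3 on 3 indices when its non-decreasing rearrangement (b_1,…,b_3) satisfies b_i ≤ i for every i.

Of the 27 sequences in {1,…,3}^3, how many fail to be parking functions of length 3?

|PF| = (4−3)·4^(3−1) = 1·16 = 16
Check (2,2,3) → sorted (2,2,3): b_1=2>1, not a PF.
3^3 − 16 = 27 − 16 = 11

11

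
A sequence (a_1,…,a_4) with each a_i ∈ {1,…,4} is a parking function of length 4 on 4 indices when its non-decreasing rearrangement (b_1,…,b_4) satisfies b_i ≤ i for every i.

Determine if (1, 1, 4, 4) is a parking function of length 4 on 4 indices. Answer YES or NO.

Rearranged: b = (1, 1, 4, 4).
  b_1=1 ≤ 1
  b_2=1 ≤ 2
  b_3=4 > 3
  fails at i=3 ⇒ NO

NO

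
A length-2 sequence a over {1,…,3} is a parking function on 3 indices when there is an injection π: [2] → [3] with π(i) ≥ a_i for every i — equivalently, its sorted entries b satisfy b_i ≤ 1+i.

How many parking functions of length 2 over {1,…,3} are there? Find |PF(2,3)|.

|PF| = (3−2+1)·(3+1)^(2−1) = 2×4 = 8 [KW]
Check (1,1) → sorted (1,1): b_i ≤ 1+i ∀i, a PF.

8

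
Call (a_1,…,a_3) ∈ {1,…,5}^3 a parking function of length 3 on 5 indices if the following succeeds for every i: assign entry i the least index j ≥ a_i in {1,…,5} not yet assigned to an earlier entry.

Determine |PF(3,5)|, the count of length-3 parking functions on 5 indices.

108

#PF = (5−3+1)·(5+1)^(3−1) = 3·36 = 108 [KW]
Example (4,1,2) → sorted (1,2,4): b_i ≤ 2+i ∀i, a PF.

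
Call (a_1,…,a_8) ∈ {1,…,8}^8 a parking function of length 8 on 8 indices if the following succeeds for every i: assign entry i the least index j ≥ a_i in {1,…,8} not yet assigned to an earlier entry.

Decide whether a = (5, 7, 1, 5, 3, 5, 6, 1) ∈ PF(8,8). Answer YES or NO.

NO

Sorted: b = (1, 1, 3, 5, 5, 5, 6, 7).
  b_1=1 ≤ 1
  b_2=1 ≤ 2
  b_3=3 ≤ 3
  b_4=5 > 4
  fails at i=4 ⇒ NO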